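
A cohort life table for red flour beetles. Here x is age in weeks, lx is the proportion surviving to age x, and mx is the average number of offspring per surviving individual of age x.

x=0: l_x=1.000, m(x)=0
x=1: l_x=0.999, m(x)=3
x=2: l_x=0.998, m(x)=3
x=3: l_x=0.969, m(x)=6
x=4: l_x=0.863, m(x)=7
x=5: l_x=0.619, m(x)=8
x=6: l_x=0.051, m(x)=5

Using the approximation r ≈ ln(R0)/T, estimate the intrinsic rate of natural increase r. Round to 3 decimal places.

R0 = Σ lx·mx = 0 + 2.997 + 2.994 + 5.814 + 6.041 + 4.952 + 0.255 = 23.053
Σ x·lx·mx = 76.881; T = 76.881/23.053 = 3.33497…
r ≈ ln(R0)/T = ln(23.053)/3.33497… = 0.94088… → 0.941

0.941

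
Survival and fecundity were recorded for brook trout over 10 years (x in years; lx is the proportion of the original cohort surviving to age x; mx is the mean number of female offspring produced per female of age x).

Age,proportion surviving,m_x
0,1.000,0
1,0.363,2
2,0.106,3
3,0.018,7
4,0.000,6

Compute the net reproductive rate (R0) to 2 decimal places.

lx·mx by age: 0, 0.726, 0.318, 0.126, 0
R0 = Σ lx·mx = 1.17 → 1.17

1.17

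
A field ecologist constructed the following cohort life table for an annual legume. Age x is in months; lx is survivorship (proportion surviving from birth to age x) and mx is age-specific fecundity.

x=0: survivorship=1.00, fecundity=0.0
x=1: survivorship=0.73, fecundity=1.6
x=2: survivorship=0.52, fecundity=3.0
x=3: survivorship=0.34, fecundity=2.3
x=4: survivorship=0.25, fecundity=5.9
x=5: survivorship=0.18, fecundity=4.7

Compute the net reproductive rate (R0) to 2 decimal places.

lx·mx by age: 0, 1.168, 1.56, 0.782, 1.475, 0.846
R0 = Σ lx·mx = 5.831 → 5.83

5.83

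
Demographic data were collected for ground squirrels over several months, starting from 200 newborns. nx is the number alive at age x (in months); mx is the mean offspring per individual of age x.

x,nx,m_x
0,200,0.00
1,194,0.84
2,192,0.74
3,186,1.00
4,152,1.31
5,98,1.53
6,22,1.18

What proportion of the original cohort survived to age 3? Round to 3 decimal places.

l_3 = n_3/n_0 = 186/200 = 0.93 → 0.930

0.930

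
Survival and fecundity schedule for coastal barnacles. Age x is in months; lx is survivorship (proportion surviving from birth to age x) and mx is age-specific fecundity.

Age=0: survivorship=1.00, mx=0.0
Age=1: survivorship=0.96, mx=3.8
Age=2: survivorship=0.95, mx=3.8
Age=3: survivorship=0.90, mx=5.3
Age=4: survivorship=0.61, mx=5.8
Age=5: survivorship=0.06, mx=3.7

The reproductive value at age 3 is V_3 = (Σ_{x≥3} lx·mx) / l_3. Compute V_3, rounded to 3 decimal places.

lx·mx for x ≥ 3: 4.77, 3.538, 0.222 → sum = 8.53
V_3 = 8.53 / l_3 = 8.53 / 0.9 = 9.477778… → 9.478

9.478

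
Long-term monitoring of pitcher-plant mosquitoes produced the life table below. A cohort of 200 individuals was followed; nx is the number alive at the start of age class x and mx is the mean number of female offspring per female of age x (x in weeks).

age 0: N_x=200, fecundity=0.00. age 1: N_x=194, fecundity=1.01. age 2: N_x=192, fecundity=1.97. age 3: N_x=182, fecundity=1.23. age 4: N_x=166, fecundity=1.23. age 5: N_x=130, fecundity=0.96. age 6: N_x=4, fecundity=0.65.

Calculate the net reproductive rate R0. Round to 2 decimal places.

5.65

lx = nx/n0 = nx/200: 1, 0.97, 0.96, 0.91, 0.83, 0.65, 0.02
lx·mx by age: 0, 0.9797, 1.8912, 1.1193, 1.0209, 0.624, 0.013
R0 = Σ lx·mx = 5.6481 → 5.65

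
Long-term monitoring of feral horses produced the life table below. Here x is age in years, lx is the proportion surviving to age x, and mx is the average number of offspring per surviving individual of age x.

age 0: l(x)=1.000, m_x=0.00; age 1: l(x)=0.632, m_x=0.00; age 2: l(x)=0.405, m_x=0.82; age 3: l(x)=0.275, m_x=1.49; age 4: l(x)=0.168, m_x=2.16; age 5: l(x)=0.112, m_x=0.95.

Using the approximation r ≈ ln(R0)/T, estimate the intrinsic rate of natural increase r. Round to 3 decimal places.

0.060

R0 = Σ lx·mx = 0 + 0 + 0.3321 + 0.40975 + 0.36288 + 0.1064 = 1.21113
Σ x·lx·mx = 3.87697; T = 3.87697/1.21113 = 3.20112…
r ≈ ln(R0)/T = ln(1.21113)/3.20112… = 0.05984… → 0.060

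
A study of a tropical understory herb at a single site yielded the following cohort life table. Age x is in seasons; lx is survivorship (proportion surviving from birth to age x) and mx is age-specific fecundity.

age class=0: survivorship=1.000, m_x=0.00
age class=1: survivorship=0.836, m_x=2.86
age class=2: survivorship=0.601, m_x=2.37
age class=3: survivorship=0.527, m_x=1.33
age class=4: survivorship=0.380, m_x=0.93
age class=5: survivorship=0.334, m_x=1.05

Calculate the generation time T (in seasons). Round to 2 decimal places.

2.01

lx·mx: 0, 2.39096, 1.42437, 0.70091, 0.3534, 0.3507 → R0 = 5.22034
x·lx·mx: 0, 2.39096, 2.84874, 2.10273, 1.4136, 1.7535 → Σ = 10.50953
T = 10.50953 / 5.22034 = 2.013189… → 2.01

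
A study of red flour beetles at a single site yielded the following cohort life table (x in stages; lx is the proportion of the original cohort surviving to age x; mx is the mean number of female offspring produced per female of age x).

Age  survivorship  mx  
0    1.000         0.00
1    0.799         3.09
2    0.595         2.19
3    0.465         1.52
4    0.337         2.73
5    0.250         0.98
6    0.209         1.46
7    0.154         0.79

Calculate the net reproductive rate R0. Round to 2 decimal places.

6.07

lx·mx by age: 0, 2.46891, 1.30305, 0.7068, 0.92001, 0.245, 0.30514, 0.12166
R0 = Σ lx·mx = 6.07057 → 6.07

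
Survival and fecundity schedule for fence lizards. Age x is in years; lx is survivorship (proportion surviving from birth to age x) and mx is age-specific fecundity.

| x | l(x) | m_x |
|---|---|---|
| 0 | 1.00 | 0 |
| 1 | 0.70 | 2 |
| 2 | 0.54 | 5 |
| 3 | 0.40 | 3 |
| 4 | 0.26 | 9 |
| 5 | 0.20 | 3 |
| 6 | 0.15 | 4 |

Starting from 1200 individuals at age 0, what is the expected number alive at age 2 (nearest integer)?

648

Expected survivors = N0 · l_2 = 1200 × 0.54 = 648 → 648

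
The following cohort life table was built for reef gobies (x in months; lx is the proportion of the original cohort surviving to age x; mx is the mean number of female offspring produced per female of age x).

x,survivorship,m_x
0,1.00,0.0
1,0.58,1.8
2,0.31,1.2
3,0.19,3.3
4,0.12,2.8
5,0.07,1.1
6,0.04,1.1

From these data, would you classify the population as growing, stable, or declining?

R0 = Σ lx·mx = 0 + 1.044 + 0.372 + 0.627 + 0.336 + 0.077 + 0.044 = 2.5
R0 > 1, so the population is growing.

growing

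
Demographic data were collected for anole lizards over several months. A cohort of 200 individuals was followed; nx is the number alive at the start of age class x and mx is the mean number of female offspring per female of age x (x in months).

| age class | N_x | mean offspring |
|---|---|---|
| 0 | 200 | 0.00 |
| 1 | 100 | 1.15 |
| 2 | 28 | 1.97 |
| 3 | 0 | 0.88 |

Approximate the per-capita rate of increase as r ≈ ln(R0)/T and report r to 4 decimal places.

-0.1220

lx = nx/n0 = nx/200: 1, 0.5, 0.14, 0
R0 = Σ lx·mx = 0 + 0.575 + 0.2758 + 0 = 0.8508
Σ x·lx·mx = 1.1266; T = 1.1266/0.8508 = 1.32417…
r ≈ ln(R0)/T = ln(0.8508)/1.32417… = -0.122023… → -0.1220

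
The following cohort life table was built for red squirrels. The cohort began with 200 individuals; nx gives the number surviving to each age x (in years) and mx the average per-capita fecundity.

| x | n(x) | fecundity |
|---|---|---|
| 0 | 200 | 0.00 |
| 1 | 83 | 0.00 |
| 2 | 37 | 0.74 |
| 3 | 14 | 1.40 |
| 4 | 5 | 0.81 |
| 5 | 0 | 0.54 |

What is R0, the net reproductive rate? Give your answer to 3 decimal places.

lx = nx/n0 = nx/200: 1, 0.415, 0.185, 0.07, 0.025, 0
lx·mx by age: 0, 0, 0.1369, 0.098, 0.02025, 0
R0 = Σ lx·mx = 0.25515 → 0.255

0.255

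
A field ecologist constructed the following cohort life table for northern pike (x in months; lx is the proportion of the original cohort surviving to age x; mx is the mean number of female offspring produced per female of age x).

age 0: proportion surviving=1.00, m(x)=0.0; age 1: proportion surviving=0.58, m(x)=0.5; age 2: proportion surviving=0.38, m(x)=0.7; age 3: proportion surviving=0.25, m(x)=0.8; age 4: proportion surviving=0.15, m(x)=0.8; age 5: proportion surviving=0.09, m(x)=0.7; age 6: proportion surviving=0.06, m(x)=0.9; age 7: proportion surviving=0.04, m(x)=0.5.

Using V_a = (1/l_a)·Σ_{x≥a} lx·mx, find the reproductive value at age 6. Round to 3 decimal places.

lx·mx for x ≥ 6: 0.054, 0.02 → sum = 0.074
V_6 = 0.074 / l_6 = 0.074 / 0.06 = 1.233333… → 1.233

1.233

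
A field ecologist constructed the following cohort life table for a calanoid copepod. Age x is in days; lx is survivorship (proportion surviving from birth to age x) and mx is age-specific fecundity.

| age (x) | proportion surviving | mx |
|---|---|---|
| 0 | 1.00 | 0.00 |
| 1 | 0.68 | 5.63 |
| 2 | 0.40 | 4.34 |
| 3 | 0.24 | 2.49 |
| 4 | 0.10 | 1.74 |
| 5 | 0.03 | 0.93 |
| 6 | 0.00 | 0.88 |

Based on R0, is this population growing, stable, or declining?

R0 = Σ lx·mx = 0 + 3.8284 + 1.736 + 0.5976 + 0.174 + 0.0279 + 0 = 6.3639
R0 > 1, so the population is growing.

growing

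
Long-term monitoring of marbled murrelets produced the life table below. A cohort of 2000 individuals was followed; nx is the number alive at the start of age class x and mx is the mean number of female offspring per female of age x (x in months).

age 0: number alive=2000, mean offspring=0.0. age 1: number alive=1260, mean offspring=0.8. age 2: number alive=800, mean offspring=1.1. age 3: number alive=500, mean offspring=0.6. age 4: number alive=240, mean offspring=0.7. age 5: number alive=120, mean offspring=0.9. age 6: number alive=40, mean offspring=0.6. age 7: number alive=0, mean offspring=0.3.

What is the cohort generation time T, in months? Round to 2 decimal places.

2.02

lx = nx/n0 = nx/2000: 1, 0.63, 0.4, 0.25, 0.12, 0.06, 0.02, 0
lx·mx: 0, 0.504, 0.44, 0.15, 0.084, 0.054, 0.012, 0 → R0 = 1.244
x·lx·mx: 0, 0.504, 0.88, 0.45, 0.336, 0.27, 0.072, 0 → Σ = 2.512
T = 2.512 / 1.244 = 2.019293… → 2.02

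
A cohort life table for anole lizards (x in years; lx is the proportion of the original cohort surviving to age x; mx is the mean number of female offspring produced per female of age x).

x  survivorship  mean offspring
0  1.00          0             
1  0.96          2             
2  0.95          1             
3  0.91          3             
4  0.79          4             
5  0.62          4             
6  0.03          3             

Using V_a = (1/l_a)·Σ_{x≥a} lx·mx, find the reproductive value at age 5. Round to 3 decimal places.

lx·mx for x ≥ 5: 2.48, 0.09 → sum = 2.57
V_5 = 2.57 / l_5 = 2.57 / 0.62 = 4.145161… → 4.145

4.145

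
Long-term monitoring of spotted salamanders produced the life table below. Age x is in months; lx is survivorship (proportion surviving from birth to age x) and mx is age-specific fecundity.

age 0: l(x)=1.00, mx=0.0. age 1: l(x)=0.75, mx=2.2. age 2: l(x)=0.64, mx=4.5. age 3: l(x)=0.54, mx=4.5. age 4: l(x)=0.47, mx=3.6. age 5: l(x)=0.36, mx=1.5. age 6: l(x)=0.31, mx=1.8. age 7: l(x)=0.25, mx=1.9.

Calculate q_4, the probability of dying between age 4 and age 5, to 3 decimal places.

0.234

q_4 = (l_4 − l_5) / l_4 = (0.47 − 0.36) / 0.47
     = 0.11 / 0.47 = 0.234043… → 0.234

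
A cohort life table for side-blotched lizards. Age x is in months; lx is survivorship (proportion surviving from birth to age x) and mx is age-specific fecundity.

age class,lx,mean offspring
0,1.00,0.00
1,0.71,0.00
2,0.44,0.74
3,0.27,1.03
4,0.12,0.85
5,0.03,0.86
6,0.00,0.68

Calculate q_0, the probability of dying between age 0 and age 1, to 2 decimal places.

q_0 = (l_0 − l_1) / l_0 = (1 − 0.71) / 1
     = 0.29 / 1 = 0.29 → 0.29

0.29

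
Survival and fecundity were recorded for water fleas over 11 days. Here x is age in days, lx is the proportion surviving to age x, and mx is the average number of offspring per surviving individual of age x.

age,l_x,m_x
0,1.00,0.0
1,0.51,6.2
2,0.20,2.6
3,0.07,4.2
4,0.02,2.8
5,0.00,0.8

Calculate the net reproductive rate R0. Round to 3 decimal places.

4.032

lx·mx by age: 0, 3.162, 0.52, 0.294, 0.056, 0
R0 = Σ lx·mx = 4.032 → 4.032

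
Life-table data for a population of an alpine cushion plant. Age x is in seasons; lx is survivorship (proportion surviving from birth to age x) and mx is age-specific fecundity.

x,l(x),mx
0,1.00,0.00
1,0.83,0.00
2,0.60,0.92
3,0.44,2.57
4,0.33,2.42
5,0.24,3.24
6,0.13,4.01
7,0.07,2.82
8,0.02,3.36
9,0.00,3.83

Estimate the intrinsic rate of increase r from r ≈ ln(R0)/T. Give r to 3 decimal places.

R0 = Σ lx·mx = 0 + 0 + 0.552 + 1.1308 + 0.7986 + 0.7776 + 0.5213 + 0.1974 + 0.0672 + 0 = 4.0449
Σ x·lx·mx = 16.626; T = 16.626/4.0449 = 4.11036…
r ≈ ln(R0)/T = ln(4.0449)/4.11036… = 0.33998… → 0.340

0.340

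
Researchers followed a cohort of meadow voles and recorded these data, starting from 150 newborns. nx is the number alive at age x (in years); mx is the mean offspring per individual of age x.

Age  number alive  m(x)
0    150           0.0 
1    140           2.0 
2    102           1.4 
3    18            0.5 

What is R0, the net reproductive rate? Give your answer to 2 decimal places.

lx = nx/n0 = nx/150: 1, 0.93333…, 0.68, 0.12
lx·mx by age: 0, 1.866667…, 0.952, 0.06
R0 = Σ lx·mx = 2.878667… → 2.88

2.88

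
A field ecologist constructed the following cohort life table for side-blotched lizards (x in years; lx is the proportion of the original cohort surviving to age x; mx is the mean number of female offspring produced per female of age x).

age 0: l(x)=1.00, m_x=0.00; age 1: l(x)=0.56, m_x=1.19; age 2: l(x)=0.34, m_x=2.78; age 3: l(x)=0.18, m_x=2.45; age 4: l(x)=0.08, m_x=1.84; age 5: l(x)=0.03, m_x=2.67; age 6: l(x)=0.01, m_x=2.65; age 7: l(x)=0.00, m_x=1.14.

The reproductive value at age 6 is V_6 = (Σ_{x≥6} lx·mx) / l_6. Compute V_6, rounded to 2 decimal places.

lx·mx for x ≥ 6: 0.0265, 0 → sum = 0.0265
V_6 = 0.0265 / l_6 = 0.0265 / 0.01 = 2.65 → 2.65

2.65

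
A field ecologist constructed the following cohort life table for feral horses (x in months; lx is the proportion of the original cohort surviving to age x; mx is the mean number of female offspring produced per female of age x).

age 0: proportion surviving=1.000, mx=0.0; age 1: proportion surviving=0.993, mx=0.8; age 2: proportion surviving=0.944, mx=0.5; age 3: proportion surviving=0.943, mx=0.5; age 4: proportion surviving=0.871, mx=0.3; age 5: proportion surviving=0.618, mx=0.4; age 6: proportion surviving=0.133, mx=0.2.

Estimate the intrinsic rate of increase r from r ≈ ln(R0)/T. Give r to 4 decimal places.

0.3337

R0 = Σ lx·mx = 0 + 0.7944 + 0.472 + 0.4715 + 0.2613 + 0.2472 + 0.0266 = 2.273
Σ x·lx·mx = 5.5937; T = 5.5937/2.273 = 2.46093…
r ≈ ln(R0)/T = ln(2.273)/2.46093… = 0.333654… → 0.3337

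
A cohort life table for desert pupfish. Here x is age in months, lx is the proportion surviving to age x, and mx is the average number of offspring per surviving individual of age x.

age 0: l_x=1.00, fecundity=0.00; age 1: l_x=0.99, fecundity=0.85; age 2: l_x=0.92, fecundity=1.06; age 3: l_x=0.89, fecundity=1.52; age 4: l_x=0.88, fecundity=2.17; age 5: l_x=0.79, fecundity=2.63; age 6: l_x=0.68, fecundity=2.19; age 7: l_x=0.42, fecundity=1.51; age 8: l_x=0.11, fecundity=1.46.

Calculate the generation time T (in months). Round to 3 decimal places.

4.188

lx·mx: 0, 0.8415, 0.9752, 1.3528, 1.9096, 2.0777, 1.4892, 0.6342, 0.1606 → R0 = 9.4408
x·lx·mx: 0, 0.8415, 1.9504, 4.0584, 7.6384, 10.3885, 8.9352, 4.4394, 1.2848 → Σ = 39.5366
T = 39.5366 / 9.4408 = 4.187844… → 4.188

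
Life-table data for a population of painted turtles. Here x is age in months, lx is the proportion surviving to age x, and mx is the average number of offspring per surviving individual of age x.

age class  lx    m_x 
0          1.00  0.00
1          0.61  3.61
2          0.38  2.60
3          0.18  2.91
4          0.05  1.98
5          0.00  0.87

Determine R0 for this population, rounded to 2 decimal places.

lx·mx by age: 0, 2.2021, 0.988, 0.5238, 0.099, 0
R0 = Σ lx·mx = 3.8129 → 3.81

3.81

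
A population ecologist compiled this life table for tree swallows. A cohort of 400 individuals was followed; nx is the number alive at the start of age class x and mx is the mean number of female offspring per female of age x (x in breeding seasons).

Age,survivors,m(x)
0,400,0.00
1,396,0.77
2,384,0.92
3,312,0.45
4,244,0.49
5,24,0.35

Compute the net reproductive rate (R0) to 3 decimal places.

lx = nx/n0 = nx/400: 1, 0.99, 0.96, 0.78, 0.61, 0.06
lx·mx by age: 0, 0.7623, 0.8832, 0.351, 0.2989, 0.021
R0 = Σ lx·mx = 2.3164 → 2.316

2.316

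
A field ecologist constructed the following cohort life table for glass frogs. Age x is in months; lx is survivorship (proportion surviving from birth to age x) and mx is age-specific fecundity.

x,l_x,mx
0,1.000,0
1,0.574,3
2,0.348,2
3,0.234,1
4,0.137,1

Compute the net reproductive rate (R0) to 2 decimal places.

lx·mx by age: 0, 1.722, 0.696, 0.234, 0.137
R0 = Σ lx·mx = 2.789 → 2.79

2.79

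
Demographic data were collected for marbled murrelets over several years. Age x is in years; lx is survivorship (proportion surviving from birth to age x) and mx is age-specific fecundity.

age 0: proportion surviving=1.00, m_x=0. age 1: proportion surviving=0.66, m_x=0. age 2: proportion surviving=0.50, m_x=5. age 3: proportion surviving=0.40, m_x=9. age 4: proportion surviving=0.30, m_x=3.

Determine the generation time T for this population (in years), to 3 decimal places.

lx·mx: 0, 0, 2.5, 3.6, 0.9 → R0 = 7
x·lx·mx: 0, 0, 5, 10.8, 3.6 → Σ = 19.4
T = 19.4 / 7 = 2.771429… → 2.771

2.771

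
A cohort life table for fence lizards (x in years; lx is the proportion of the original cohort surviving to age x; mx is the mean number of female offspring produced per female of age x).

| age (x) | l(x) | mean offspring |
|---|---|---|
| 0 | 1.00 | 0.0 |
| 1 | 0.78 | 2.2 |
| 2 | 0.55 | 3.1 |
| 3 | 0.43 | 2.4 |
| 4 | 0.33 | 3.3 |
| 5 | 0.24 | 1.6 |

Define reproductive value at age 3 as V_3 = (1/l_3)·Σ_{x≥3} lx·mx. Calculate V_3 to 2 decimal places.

lx·mx for x ≥ 3: 1.032, 1.089, 0.384 → sum = 2.505
V_3 = 2.505 / l_3 = 2.505 / 0.43 = 5.825581… → 5.83

5.83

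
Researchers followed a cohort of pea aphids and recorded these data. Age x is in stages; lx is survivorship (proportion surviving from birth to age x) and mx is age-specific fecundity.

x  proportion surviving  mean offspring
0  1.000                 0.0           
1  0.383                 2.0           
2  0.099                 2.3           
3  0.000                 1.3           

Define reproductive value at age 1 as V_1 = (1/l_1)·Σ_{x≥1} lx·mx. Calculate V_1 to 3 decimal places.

lx·mx for x ≥ 1: 0.766, 0.2277, 0 → sum = 0.9937
V_1 = 0.9937 / l_1 = 0.9937 / 0.383 = 2.594517… → 2.595

2.595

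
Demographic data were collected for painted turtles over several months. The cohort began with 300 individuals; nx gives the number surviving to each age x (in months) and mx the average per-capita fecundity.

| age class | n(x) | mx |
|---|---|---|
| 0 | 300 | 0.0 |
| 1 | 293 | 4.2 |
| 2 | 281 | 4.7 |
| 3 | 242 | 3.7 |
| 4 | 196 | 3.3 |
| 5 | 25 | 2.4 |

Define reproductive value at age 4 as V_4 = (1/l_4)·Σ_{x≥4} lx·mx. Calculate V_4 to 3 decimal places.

lx = nx/n0 = nx/300: 1, 0.97667…, 0.93667…, 0.80667…, 0.65333…, 0.08333…
lx·mx for x ≥ 4: 2.156…, 0.2… → sum = 2.356…
V_4 = 2.356… / l_4 = 2.356… / 0.653333… = 3.606122… → 3.606

3.606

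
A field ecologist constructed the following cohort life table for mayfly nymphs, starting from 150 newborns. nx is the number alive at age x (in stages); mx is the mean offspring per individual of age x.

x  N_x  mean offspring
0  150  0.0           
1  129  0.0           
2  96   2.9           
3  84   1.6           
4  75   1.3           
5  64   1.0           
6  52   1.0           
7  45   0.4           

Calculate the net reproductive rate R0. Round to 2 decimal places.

4.30

lx = nx/n0 = nx/150: 1, 0.86, 0.64, 0.56, 0.5, 0.42667…, 0.34667…, 0.3
lx·mx by age: 0, 0, 1.856, 0.896, 0.65, 0.426667…, 0.346667…, 0.12
R0 = Σ lx·mx = 4.295333… → 4.30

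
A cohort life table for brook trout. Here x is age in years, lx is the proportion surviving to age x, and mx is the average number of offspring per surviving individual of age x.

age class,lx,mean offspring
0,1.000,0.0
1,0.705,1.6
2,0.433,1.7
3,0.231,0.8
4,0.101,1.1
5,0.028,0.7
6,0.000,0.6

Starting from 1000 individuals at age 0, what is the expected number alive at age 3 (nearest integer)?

Expected survivors = N0 · l_3 = 1000 × 0.231 = 231 → 231

231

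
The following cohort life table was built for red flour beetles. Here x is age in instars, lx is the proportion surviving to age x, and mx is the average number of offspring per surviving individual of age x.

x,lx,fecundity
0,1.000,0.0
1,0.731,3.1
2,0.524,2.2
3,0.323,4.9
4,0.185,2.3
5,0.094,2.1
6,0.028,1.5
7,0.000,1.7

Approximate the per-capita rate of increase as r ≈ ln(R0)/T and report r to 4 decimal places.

0.8017

R0 = Σ lx·mx = 0 + 2.2661 + 1.1528 + 1.5827 + 0.4255 + 0.1974 + 0.042 + 0 = 5.6665
Σ x·lx·mx = 12.2608; T = 12.2608/5.6665 = 2.16373…
r ≈ ln(R0)/T = ln(5.6665)/2.16373… = 0.801657… → 0.8017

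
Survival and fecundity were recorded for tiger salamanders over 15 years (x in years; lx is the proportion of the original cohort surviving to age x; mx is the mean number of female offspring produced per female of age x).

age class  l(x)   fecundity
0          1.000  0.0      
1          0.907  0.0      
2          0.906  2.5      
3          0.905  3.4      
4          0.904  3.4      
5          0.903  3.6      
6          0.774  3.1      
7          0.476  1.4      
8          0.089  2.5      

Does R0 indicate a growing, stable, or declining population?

growing

R0 = Σ lx·mx = 0 + 0 + 2.265 + 3.077 + 3.0736 + 3.2508 + 2.3994 + 0.6664 + 0.2225 = 14.9547
R0 > 1, so the population is growing.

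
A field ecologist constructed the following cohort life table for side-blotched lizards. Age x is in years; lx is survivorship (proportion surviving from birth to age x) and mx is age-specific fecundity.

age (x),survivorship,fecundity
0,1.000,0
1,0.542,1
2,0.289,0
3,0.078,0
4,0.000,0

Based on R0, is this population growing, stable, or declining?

declining

R0 = Σ lx·mx = 0 + 0.542 + 0 + 0 + 0 = 0.542
R0 < 1, so the population is declining.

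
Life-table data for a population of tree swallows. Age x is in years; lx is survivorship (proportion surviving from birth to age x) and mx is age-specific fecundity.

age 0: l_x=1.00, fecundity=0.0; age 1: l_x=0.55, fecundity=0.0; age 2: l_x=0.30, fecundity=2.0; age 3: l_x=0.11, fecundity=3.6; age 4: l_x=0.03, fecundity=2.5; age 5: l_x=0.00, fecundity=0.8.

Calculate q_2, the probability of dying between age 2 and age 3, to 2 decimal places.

q_2 = (l_2 − l_3) / l_2 = (0.3 − 0.11) / 0.3
     = 0.19 / 0.3 = 0.633333… → 0.63

0.63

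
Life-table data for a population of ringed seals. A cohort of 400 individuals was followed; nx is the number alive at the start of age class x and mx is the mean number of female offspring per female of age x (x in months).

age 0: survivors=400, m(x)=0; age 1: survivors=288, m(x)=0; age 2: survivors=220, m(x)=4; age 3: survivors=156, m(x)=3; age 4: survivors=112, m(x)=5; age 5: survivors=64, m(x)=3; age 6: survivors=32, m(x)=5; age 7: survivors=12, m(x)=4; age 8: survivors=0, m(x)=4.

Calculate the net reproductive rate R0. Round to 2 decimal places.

lx = nx/n0 = nx/400: 1, 0.72, 0.55, 0.39, 0.28, 0.16, 0.08, 0.03, 0
lx·mx by age: 0, 0, 2.2, 1.17, 1.4, 0.48, 0.4, 0.12, 0
R0 = Σ lx·mx = 5.77 → 5.77

5.77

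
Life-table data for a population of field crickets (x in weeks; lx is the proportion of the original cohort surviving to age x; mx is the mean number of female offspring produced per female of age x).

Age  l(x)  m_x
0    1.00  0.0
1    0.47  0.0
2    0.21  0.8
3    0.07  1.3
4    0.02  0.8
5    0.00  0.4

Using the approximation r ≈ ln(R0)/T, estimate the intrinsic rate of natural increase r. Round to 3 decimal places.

R0 = Σ lx·mx = 0 + 0 + 0.168 + 0.091 + 0.016 + 0 = 0.275
Σ x·lx·mx = 0.673; T = 0.673/0.275 = 2.44727…
r ≈ ln(R0)/T = ln(0.275)/2.44727… = -0.52752… → -0.528

-0.528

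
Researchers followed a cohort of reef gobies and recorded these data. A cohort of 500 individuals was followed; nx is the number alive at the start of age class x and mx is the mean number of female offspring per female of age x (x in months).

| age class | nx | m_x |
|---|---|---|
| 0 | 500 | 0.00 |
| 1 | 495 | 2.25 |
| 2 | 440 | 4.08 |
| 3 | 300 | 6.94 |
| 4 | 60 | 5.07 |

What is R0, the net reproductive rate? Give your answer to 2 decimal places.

10.59

lx = nx/n0 = nx/500: 1, 0.99, 0.88, 0.6, 0.12
lx·mx by age: 0, 2.2275, 3.5904, 4.164, 0.6084
R0 = Σ lx·mx = 10.5903 → 10.59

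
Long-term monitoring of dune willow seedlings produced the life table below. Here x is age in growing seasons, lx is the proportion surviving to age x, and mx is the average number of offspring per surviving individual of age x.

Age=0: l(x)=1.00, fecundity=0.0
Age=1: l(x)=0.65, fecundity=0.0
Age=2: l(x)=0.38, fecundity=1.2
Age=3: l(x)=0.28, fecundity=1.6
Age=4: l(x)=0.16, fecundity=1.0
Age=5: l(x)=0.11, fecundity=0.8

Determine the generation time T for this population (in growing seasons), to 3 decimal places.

lx·mx: 0, 0, 0.456, 0.448, 0.16, 0.088 → R0 = 1.152
x·lx·mx: 0, 0, 0.912, 1.344, 0.64, 0.44 → Σ = 3.336
T = 3.336 / 1.152 = 2.895833… → 2.896

2.896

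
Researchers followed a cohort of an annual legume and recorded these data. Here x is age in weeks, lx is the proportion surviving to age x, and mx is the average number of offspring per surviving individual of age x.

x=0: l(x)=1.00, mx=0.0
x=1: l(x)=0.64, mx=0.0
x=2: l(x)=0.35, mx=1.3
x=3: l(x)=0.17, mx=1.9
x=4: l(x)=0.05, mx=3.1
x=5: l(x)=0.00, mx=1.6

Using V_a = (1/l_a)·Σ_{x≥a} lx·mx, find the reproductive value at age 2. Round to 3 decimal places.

2.666

lx·mx for x ≥ 2: 0.455, 0.323, 0.155, 0 → sum = 0.933
V_2 = 0.933 / l_2 = 0.933 / 0.35 = 2.665714… → 2.666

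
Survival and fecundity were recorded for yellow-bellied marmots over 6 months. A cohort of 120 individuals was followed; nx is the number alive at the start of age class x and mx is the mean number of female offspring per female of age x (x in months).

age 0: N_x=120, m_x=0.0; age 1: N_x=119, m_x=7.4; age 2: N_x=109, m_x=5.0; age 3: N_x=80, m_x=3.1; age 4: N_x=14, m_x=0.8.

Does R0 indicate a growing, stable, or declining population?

lx = nx/n0 = nx/120: 1, 0.99167…, 0.90833…, 0.66667…, 0.11667…
R0 = Σ lx·mx = 0 + 7.338333… + 4.541667… + 2.066667… + 0.093333… = 14.04…
R0 > 1, so the population is growing.

growing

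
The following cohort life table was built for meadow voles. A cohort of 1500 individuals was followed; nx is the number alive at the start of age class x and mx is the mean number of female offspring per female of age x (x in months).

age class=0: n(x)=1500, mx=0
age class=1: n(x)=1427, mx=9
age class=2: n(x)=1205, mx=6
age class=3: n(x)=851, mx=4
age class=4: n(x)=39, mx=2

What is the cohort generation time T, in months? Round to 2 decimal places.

lx = nx/n0 = nx/1500: 1, 0.95133…, 0.80333…, 0.56733…, 0.026
lx·mx: 0, 8.562…, 4.82…, 2.269333…, 0.052 → R0 = 15.703333…
x·lx·mx: 0, 8.562…, 9.64…, 6.808…, 0.208 → Σ = 25.218…
T = 25.218… / 15.703333… = 1.605901… → 1.61

1.61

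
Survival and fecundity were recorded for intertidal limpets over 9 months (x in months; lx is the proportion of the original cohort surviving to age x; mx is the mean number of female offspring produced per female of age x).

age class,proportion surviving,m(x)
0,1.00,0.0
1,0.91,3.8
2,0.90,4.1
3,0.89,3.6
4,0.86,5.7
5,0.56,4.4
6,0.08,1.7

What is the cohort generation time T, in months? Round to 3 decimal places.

lx·mx: 0, 3.458, 3.69, 3.204, 4.902, 2.464, 0.136 → R0 = 17.854
x·lx·mx: 0, 3.458, 7.38, 9.612, 19.608, 12.32, 0.816 → Σ = 53.194
T = 53.194 / 17.854 = 2.979388… → 2.979

2.979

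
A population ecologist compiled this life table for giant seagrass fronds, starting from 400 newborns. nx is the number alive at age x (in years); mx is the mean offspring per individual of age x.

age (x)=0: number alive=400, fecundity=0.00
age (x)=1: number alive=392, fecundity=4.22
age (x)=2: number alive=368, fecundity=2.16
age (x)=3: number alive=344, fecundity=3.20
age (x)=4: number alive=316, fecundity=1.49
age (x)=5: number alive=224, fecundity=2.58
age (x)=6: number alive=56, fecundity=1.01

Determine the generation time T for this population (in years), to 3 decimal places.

2.504

lx = nx/n0 = nx/400: 1, 0.98, 0.92, 0.86, 0.79, 0.56, 0.14
lx·mx: 0, 4.1356, 1.9872, 2.752, 1.1771, 1.4448, 0.1414 → R0 = 11.6381
x·lx·mx: 0, 4.1356, 3.9744, 8.256, 4.7084, 7.224, 0.8484 → Σ = 29.1468
T = 29.1468 / 11.6381 = 2.504429… → 2.504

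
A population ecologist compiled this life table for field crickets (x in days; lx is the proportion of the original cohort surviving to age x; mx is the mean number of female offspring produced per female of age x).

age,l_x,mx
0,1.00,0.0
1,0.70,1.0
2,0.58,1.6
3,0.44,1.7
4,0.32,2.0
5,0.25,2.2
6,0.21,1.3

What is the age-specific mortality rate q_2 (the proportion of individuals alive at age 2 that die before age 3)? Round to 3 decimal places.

q_2 = (l_2 − l_3) / l_2 = (0.58 − 0.44) / 0.58
     = 0.14 / 0.58 = 0.241379… → 0.241

0.241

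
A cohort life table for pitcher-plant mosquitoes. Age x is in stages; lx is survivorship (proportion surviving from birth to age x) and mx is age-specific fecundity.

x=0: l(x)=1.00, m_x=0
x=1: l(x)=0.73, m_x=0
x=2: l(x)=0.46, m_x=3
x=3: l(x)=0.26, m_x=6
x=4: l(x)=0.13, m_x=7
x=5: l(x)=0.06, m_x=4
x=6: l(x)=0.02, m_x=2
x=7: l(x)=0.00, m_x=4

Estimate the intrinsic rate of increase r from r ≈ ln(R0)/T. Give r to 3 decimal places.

R0 = Σ lx·mx = 0 + 0 + 1.38 + 1.56 + 0.91 + 0.24 + 0.04 + 0 = 4.13
Σ x·lx·mx = 12.52; T = 12.52/4.13 = 3.03148…
r ≈ ln(R0)/T = ln(4.13)/3.03148… = 0.46785… → 0.468

0.468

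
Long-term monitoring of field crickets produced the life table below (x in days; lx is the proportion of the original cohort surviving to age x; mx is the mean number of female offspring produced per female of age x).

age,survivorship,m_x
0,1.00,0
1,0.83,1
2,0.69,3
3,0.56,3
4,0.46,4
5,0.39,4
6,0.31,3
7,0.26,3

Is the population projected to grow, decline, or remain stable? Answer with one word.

R0 = Σ lx·mx = 0 + 0.83 + 2.07 + 1.68 + 1.84 + 1.56 + 0.93 + 0.78 = 9.69
R0 > 1, so the population is growing.

growing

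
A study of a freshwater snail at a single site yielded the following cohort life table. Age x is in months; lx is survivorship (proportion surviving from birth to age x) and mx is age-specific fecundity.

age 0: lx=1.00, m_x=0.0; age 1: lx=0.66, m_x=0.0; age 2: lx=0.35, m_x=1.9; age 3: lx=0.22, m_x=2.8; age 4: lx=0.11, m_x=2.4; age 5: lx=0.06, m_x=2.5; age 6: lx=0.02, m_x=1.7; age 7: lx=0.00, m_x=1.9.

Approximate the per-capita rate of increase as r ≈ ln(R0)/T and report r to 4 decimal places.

0.1825

R0 = Σ lx·mx = 0 + 0 + 0.665 + 0.616 + 0.264 + 0.15 + 0.034 + 0 = 1.729
Σ x·lx·mx = 5.188; T = 5.188/1.729 = 3.00058…
r ≈ ln(R0)/T = ln(1.729)/3.00058… = 0.182479… → 0.1825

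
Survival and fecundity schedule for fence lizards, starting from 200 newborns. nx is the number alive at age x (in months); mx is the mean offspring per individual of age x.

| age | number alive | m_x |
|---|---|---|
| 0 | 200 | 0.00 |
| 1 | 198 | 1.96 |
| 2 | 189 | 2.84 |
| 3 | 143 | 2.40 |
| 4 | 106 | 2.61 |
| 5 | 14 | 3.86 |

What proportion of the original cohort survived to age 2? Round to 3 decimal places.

l_2 = n_2/n_0 = 189/200 = 0.945 → 0.945

0.945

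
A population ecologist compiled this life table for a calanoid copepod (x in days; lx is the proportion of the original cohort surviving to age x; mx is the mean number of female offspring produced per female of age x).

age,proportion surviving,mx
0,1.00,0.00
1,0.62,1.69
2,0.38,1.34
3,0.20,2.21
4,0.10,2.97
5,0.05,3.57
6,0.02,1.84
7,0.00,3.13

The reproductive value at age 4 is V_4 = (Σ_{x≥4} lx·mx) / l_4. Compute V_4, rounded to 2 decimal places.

lx·mx for x ≥ 4: 0.297, 0.1785, 0.0368, 0 → sum = 0.5123
V_4 = 0.5123 / l_4 = 0.5123 / 0.1 = 5.123 → 5.12

5.12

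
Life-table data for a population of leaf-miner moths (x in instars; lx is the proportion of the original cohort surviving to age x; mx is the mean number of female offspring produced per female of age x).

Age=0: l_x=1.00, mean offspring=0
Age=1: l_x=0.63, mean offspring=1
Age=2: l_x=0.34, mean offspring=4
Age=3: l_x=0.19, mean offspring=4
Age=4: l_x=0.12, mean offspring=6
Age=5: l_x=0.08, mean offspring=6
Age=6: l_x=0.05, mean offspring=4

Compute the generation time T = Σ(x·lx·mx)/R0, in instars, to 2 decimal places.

2.92

lx·mx: 0, 0.63, 1.36, 0.76, 0.72, 0.48, 0.2 → R0 = 4.15
x·lx·mx: 0, 0.63, 2.72, 2.28, 2.88, 2.4, 1.2 → Σ = 12.11
T = 12.11 / 4.15 = 2.918072… → 2.92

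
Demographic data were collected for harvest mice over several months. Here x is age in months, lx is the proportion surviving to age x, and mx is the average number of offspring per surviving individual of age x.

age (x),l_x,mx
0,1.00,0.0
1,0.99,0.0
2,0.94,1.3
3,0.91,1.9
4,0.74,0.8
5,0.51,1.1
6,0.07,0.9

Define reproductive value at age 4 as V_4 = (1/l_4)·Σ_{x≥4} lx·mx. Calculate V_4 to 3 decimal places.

lx·mx for x ≥ 4: 0.592, 0.561, 0.063 → sum = 1.216
V_4 = 1.216 / l_4 = 1.216 / 0.74 = 1.643243… → 1.643

1.643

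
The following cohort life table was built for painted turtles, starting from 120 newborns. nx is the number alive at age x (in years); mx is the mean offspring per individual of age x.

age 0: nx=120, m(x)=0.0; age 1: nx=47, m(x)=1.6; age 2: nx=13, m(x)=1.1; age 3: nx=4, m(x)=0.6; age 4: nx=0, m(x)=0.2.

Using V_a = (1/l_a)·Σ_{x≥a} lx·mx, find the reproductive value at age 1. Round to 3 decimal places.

lx = nx/n0 = nx/120: 1, 0.39167…, 0.10833…, 0.03333…, 0
lx·mx for x ≥ 1: 0.626667…, 0.119167…, 0.02…, 0 → sum = 0.765833…
V_1 = 0.765833… / l_1 = 0.765833… / 0.391667… = 1.955319… → 1.955

1.955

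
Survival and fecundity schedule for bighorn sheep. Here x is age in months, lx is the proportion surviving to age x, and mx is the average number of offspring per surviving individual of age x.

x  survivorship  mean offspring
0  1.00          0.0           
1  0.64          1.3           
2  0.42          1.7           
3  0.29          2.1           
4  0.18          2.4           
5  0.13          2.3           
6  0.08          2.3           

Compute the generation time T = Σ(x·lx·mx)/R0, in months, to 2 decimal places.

lx·mx: 0, 0.832, 0.714, 0.609, 0.432, 0.299, 0.184 → R0 = 3.07
x·lx·mx: 0, 0.832, 1.428, 1.827, 1.728, 1.495, 1.104 → Σ = 8.414
T = 8.414 / 3.07 = 2.740717… → 2.74

2.74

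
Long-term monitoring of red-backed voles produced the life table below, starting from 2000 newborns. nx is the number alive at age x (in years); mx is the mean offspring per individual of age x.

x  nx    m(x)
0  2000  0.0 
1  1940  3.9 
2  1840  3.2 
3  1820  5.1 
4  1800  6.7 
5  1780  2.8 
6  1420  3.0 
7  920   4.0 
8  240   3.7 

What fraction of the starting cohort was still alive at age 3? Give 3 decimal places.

0.910

l_3 = n_3/n_0 = 1820/2000 = 0.91 → 0.910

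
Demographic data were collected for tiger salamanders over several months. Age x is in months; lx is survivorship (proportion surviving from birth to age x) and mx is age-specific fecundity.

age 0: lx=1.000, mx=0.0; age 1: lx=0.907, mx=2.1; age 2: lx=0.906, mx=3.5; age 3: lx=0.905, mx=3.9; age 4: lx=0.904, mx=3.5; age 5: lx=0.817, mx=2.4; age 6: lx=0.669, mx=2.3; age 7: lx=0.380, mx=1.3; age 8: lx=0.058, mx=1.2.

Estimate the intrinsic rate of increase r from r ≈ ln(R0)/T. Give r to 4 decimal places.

R0 = Σ lx·mx = 0 + 1.9047 + 3.171 + 3.5295 + 3.164 + 1.9608 + 1.5387 + 0.494 + 0.0696 = 15.8323
Σ x·lx·mx = 54.5422; T = 54.5422/15.8323 = 3.445…
r ≈ ln(R0)/T = ln(15.8323)/3.445… = 0.801758… → 0.8018

0.8018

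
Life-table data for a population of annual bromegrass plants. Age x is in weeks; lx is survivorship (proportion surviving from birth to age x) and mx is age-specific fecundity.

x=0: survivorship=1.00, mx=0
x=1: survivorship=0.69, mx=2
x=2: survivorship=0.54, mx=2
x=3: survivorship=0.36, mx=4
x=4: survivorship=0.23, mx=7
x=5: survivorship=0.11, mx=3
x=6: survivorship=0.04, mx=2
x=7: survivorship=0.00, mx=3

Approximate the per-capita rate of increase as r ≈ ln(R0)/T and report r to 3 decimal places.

R0 = Σ lx·mx = 0 + 1.38 + 1.08 + 1.44 + 1.61 + 0.33 + 0.08 + 0 = 5.92
Σ x·lx·mx = 16.43; T = 16.43/5.92 = 2.77534…
r ≈ ln(R0)/T = ln(5.92)/2.77534… = 0.64076… → 0.641

0.641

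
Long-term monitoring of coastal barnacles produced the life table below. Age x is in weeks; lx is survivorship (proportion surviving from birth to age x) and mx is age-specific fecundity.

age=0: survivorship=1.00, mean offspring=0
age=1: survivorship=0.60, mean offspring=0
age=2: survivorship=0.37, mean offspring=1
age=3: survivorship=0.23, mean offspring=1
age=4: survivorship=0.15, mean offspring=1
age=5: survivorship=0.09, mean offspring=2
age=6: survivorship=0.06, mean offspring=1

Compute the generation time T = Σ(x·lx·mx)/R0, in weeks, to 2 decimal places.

3.32

lx·mx: 0, 0, 0.37, 0.23, 0.15, 0.18, 0.06 → R0 = 0.99
x·lx·mx: 0, 0, 0.74, 0.69, 0.6, 0.9, 0.36 → Σ = 3.29
T = 3.29 / 0.99 = 3.323232… → 3.32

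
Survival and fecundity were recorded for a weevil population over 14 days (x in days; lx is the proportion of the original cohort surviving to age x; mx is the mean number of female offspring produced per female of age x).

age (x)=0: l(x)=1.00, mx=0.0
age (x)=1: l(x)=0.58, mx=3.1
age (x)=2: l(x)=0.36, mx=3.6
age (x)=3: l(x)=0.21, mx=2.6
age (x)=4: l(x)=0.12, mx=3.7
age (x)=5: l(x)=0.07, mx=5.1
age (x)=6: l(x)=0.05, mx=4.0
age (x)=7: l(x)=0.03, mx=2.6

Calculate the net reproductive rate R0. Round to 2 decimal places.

lx·mx by age: 0, 1.798, 1.296, 0.546, 0.444, 0.357, 0.2, 0.078
R0 = Σ lx·mx = 4.719 → 4.72

4.72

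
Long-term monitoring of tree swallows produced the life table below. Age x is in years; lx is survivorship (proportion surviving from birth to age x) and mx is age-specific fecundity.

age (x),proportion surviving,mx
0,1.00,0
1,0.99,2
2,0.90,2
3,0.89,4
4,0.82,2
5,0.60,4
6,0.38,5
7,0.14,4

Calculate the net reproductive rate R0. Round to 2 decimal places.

lx·mx by age: 0, 1.98, 1.8, 3.56, 1.64, 2.4, 1.9, 0.56
R0 = Σ lx·mx = 13.84 → 13.84

13.84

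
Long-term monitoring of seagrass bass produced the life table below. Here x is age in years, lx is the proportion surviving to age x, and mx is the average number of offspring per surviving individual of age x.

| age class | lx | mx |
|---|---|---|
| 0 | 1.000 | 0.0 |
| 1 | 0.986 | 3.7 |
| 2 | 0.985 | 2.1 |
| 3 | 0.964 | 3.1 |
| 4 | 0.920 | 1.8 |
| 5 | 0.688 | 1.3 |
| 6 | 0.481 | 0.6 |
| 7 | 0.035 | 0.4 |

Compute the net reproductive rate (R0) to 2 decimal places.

lx·mx by age: 0, 3.6482, 2.0685, 2.9884, 1.656, 0.8944, 0.2886, 0.014
R0 = Σ lx·mx = 11.5581 → 11.56

11.56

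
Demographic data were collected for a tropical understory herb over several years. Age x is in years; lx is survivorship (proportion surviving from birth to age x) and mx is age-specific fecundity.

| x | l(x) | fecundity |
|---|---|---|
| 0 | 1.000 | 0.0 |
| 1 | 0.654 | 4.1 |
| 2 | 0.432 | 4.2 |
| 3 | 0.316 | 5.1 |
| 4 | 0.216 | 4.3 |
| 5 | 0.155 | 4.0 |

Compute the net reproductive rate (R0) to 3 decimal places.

7.656

lx·mx by age: 0, 2.6814, 1.8144, 1.6116, 0.9288, 0.62
R0 = Σ lx·mx = 7.6562 → 7.656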